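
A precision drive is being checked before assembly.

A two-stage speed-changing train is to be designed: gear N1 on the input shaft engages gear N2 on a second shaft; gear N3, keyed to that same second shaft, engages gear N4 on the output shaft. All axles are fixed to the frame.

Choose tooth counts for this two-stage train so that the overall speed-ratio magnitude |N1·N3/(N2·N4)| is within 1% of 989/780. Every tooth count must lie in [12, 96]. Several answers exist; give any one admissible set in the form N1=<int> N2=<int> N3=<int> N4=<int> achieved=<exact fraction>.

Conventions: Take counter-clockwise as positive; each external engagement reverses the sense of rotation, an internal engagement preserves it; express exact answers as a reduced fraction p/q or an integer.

N1=23 N2=12 N3=43 N4=65 achieved=989/780

topology: fixed-axis compound train — 2 stages, target 989/780
target = 989/780 in lowest terms: an exact hit needs N1·N3 = k·989 and N2·N4 = k·780 for one integer k, every count in [12, 96]; additionally prefer no 1:1 stage (N1 ≠ N2, N3 ≠ N4)
k = 1: N1·N3 = 989 = 23·43, N2·N4 = 780 = 12·65
achieved = 23·43/(12·65) = 989/780; |achieved − target| = 0 ≤ 989/78000 ✓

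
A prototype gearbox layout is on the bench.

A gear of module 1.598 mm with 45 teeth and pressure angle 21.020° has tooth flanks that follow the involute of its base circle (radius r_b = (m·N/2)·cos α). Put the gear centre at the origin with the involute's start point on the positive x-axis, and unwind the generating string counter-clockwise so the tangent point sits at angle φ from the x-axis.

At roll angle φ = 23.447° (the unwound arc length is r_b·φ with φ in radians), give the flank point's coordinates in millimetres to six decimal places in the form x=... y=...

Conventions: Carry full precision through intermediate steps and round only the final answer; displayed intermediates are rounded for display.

class = single-mesh tooth geometry [base-circle involute, m = 1.598, 45T]
pitch radius r_p = m·N/2 = 1.598·45/2 = 35.955000
base radius r_b = r_p·cos α = 35.955000·cos 21.020° = 33.562384
roll angle φ = 23.447° = 0.40922735 rad
x = r_b·(cos φ + φ·sin φ) = 36.256113
y = r_b·(sin φ − φ·cos φ) = 0.753937

x=36.256113 y=0.753937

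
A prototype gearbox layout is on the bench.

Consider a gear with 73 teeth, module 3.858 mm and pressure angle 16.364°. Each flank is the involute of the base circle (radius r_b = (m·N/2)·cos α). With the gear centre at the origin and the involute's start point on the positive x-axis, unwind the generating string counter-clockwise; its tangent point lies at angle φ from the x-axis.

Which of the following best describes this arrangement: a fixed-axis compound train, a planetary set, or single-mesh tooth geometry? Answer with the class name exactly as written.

single-mesh tooth geometry

single-mesh involute tooth geometry (73T wheel at module 3.858)
classification: single-mesh tooth geometry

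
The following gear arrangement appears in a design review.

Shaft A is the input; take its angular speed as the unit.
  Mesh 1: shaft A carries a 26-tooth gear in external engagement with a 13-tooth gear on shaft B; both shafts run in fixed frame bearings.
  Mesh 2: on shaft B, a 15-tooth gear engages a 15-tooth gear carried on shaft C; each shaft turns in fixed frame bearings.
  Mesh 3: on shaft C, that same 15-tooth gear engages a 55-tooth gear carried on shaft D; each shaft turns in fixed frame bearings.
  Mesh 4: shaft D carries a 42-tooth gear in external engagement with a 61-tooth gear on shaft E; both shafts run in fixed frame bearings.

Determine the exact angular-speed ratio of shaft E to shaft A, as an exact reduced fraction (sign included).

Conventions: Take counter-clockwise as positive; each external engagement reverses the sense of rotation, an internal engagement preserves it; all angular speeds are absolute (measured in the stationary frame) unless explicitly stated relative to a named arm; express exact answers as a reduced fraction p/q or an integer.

class = fixed-axis compound train [4 meshes; 4 ratios multiply, 4 sense flips]
mesh 1 [26T→13T]: running ratio 2, sense −
mesh 2 [15T→15T]: running ratio 2, sense +
mesh 3 [15T→55T]: running ratio 6/11, sense −
mesh 4 [42T→61T]: running ratio 252/671, sense +
ω_out/ω_in = 252/671

252/671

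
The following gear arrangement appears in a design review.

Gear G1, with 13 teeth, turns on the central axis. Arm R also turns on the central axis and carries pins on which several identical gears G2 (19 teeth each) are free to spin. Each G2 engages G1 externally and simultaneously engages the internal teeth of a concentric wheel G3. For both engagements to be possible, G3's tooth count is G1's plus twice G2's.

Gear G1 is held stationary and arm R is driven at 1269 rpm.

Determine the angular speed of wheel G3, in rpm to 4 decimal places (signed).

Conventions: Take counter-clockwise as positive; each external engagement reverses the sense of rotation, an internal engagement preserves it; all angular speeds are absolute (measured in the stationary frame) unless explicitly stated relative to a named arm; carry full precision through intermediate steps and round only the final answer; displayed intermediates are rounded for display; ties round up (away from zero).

recognized (axles ride arm R): planetary set, 13/19/51 teeth
normalise by the input: solve with ω_arm = 1, then scale by 1269 rpm
ring teeth: 13 + 2·19 = 51
13(ω_sun−ω_arm) = −51(ω_ring−ω_arm),  ω_sun = 0, ω_arm = 1
ω_ring = 1 − (13/51)(0−1) = 64/51
scale: ω_ring = 64/51 × 1269 rpm = +1592.4706 rpm

+1592.4706 rpm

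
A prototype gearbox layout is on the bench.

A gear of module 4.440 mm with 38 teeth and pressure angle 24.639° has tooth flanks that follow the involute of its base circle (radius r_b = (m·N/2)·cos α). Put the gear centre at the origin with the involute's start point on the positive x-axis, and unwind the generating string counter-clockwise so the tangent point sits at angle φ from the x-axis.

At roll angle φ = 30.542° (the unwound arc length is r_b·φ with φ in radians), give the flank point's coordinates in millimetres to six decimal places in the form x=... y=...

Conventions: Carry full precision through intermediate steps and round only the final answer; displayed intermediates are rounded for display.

x=86.811716 y=3.762617

class = single-mesh tooth geometry [base-circle involute, m = 4.440, 38T]
pitch radius r_p = m·N/2 = 4.440·38/2 = 84.360000
base radius r_b = r_p·cos α = 84.360000·cos 24.639° = 76.679237
roll angle φ = 30.542° = 0.53305846 rad
x = r_b·(cos φ + φ·sin φ) = 86.811716
y = r_b·(sin φ − φ·cos φ) = 3.762617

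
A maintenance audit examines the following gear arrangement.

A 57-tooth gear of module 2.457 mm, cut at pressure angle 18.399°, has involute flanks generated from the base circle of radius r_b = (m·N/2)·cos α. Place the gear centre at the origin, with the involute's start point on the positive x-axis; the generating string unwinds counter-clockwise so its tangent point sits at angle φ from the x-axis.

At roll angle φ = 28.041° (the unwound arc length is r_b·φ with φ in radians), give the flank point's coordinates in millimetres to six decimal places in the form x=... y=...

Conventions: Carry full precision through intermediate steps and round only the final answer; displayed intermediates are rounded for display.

recognized (one wheel, involute flank): single-mesh tooth geometry, m = 2.457, N = 57
pitch radius r_p = m·N/2 = 2.457·57/2 = 70.024500
base radius r_b = r_p·cos α = 70.024500·cos 18.399° = 66.444954
roll angle φ = 28.041° = 0.48940778 rad
x = r_b·(cos φ + φ·sin φ) = 73.932212
y = r_b·(sin φ − φ·cos φ) = 2.534634

x=73.932212 y=2.534634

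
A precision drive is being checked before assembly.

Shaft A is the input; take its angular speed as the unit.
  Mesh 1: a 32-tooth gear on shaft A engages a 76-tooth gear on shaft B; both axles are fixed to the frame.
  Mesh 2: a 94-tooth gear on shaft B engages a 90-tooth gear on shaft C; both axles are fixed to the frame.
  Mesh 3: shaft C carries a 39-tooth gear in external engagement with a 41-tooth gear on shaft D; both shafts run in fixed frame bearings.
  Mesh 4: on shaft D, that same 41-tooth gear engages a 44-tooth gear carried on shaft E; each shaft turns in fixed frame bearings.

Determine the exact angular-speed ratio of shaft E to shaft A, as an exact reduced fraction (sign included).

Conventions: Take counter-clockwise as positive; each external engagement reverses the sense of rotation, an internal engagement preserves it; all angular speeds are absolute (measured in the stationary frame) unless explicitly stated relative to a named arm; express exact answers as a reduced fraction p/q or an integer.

class = fixed-axis compound train [4 meshes; 4 ratios multiply, 4 sense flips]
mesh 1 [32T→76T]: running ratio 8/19, sense −
mesh 2 [94T→90T]: running ratio 376/855, sense +
mesh 3 [39T→41T]: running ratio 4888/11685, sense −
mesh 4 [41T→44T]: running ratio 1222/3135, sense +
ω_out/ω_in = 1222/3135

1222/3135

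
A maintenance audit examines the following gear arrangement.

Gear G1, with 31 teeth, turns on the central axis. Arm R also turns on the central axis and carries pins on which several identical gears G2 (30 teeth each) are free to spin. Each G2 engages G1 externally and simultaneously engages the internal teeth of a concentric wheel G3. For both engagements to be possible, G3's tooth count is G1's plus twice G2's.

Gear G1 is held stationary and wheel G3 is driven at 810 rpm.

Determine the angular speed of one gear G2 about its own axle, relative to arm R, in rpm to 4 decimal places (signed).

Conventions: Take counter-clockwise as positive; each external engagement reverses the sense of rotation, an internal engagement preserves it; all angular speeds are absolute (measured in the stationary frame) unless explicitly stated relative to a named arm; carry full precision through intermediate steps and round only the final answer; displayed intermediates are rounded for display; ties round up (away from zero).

+624.3197 rpm

recognized (axles ride arm R): planetary set, 31/30/91 teeth
normalise by the input: solve with ω_ring = 1, then scale by 810 rpm
ring teeth: 31 + 2·30 = 91
31(ω_sun−ω_arm) = −91(ω_ring−ω_arm),  ω_sun = 0, ω_ring = 1
31(0−ω_arm) = −91(1−ω_arm)  ⇒  122·ω_arm = 91  ⇒  ω_arm = 91/122
sun–planet mesh: 31·(0−91/122) = −30·(ω_p−ω_arm)  ⇒  ω_p−ω_arm = 2821/3660
scale: ω_p−ω_arm = 2821/3660 × 810 rpm = +624.3197 rpm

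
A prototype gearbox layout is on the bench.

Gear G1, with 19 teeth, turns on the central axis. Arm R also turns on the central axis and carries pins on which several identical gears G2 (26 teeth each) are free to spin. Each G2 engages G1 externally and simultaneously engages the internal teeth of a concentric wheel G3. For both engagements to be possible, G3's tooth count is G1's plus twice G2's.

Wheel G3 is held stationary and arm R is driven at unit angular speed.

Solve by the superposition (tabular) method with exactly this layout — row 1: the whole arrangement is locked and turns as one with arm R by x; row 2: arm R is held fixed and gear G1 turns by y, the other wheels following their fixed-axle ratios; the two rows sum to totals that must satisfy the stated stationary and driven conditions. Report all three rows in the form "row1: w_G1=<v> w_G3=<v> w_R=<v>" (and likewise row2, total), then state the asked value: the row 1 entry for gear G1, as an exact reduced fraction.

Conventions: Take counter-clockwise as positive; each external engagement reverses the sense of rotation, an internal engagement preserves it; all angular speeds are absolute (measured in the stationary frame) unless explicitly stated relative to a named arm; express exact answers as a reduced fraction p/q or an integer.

row1: w_G1=1 w_G3=1 w_R=1
row2: w_G1=71/19 w_G3=-1 w_R=0
total: w_G1=90/19 w_G3=0 w_R=1
asked value: 1

planetary set (19T centre, 26T on arm, 71T internal) — Willis relation
row 1 — lock + rotate with arm: ω_sun = ω_ring = ω_arm = x
superposition row 2 [arm held]: sun y, ring −(19/71)·y, arm 0
boundary: total ω_ring = x − (19/71)·y = 0 and total ω_arm = x = 1  ⇒  y = 71/19, x = 1
row 2 ring = −(19/71)·71/19 = -1
totals (row 1 + row 2): sun 1 + 71/19 = 90/19, ring 1 + (-1) = 0, arm 1 + 0 = 1
asked cell (row1, sun) = 1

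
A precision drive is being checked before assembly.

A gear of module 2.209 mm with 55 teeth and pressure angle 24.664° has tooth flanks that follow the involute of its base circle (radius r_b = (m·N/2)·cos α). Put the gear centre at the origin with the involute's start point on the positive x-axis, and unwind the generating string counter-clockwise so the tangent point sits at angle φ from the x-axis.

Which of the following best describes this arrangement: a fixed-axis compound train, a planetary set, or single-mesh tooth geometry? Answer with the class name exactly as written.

single-mesh tooth geometry

topology: single-mesh involute geometry — m = 2.209, N = 55
classification: single-mesh tooth geometry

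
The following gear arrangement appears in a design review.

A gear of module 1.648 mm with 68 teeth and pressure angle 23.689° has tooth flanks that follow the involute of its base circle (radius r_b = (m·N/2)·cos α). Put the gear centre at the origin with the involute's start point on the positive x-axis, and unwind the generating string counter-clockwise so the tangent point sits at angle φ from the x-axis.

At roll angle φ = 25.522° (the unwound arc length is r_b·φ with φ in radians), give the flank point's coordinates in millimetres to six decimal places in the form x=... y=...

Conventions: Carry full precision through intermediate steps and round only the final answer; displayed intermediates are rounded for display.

class = single-mesh tooth geometry [base-circle involute, m = 1.648, 68T]
pitch radius r_p = m·N/2 = 1.648·68/2 = 56.032000
base radius r_b = r_p·cos α = 56.032000·cos 23.689° = 51.310729
roll angle φ = 25.522° = 0.44544293 rad
x = r_b·(cos φ + φ·sin φ) = 56.151507
y = r_b·(sin φ − φ·cos φ) = 1.481908

x=56.151507 y=1.481908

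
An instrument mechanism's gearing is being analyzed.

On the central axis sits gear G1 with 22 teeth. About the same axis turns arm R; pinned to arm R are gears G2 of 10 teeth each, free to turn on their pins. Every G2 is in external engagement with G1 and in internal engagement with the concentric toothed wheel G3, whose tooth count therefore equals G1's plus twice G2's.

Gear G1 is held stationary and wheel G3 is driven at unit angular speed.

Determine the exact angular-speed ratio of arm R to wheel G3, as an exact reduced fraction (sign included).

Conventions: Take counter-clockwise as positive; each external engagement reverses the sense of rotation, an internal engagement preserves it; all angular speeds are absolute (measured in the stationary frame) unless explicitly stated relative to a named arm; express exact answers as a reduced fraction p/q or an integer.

recognized (axles ride arm R): planetary set, 22/10/42 teeth
ring teeth: 22 + 2·10 = 42
22(ω_sun−ω_arm) = −42(ω_ring−ω_arm),  ω_sun = 0, ω_ring = 1
22(0−ω_arm) = −42(1−ω_arm)  ⇒  64·ω_arm = 42  ⇒  ω_arm = 21/32
ω_out/ω_in = 21/32

21/32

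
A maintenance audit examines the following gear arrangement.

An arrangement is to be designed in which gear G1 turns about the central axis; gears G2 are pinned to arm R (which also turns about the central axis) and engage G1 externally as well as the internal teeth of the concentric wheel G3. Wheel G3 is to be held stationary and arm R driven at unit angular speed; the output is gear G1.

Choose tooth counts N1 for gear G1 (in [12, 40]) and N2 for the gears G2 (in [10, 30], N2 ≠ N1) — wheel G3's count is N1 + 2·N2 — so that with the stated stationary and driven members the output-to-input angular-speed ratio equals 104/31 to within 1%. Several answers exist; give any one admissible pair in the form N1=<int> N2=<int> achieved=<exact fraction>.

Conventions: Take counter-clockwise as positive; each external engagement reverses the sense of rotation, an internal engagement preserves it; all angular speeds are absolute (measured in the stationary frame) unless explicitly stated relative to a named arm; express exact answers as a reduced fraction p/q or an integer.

N1=31 N2=21 achieved=104/31

planetary set to be sized for 104/31 (Willis relation)
Willis with ω_ring = 0: ω_sun/ω_arm = (N1+N3)/N1; set equal to 104/31  ⇒  N3/N1 = 104/31 − 1 = 73/31
N3 = N1 + 2·N2  ⇒  N2/N1 = (N3/N1 − 1)/2 = (73/31 − 1)/2 = 21/31
smallest multiple with N1 ≥ 12 and N2 ≥ 10: k = 1  ⇒  N1 = 1·31 = 31, N2 = 1·21 = 21 (N1 ≤ 40, N2 ≤ 30, N2 ≠ N1 ✓), N3 = 31 + 2·21 = 73
check: (N1+N3)/N1 with N1 = 31, N3 = 73 gives 104/31; |achieved − target| = 0 ≤ 26/775 ✓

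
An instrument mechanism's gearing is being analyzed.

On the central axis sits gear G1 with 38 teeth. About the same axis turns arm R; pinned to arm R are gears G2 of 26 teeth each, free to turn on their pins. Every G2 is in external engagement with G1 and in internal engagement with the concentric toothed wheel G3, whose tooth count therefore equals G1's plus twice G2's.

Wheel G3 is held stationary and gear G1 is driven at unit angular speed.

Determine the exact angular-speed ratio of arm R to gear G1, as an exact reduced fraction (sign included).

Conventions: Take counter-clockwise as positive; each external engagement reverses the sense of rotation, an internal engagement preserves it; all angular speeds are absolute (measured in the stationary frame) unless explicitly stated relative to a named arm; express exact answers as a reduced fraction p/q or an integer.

planetary set (38T centre, 26T on arm, 90T internal) — Willis relation
ring teeth: 38 + 2·26 = 90
38(ω_sun−ω_arm) = −90(ω_ring−ω_arm),  ω_ring = 0, ω_sun = 1
38(1−ω_arm) = −90(0−ω_arm)  ⇒  128·ω_arm = 38  ⇒  ω_arm = 19/64
ω_out/ω_in = 19/64

19/64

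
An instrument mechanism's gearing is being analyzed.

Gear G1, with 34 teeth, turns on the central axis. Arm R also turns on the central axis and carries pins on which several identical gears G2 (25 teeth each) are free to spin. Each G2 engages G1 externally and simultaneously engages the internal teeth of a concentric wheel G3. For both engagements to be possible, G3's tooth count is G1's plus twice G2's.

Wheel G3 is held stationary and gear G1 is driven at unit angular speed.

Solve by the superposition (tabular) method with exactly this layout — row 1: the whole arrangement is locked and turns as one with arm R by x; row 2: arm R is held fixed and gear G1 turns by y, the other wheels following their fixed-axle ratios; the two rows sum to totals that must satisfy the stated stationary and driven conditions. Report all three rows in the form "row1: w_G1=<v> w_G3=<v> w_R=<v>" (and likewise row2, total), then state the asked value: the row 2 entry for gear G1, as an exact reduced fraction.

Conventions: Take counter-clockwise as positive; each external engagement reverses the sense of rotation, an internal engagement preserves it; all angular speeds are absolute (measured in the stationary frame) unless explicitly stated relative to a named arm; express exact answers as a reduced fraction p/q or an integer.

row1: w_G1=17/59 w_G3=17/59 w_R=17/59
row2: w_G1=42/59 w_G3=-17/59 w_R=0
total: w_G1=1 w_G3=0 w_R=17/59
asked value: 42/59

planetary set (34T centre, 25T on arm, 84T internal) — Willis relation
row 1 — lock + rotate with arm: ω_sun = ω_ring = ω_arm = x
row 2 (arm held, sun turns y): ω_ring = −(34/84)·y, ω_arm = 0
boundary: total ω_ring = x − (34/84)·y = 0 and total ω_sun = x + y = 1  ⇒  y = 42/59, x = 17/59
row 2 ring = −(34/84)·42/59 = -17/59
totals (row 1 + row 2): sun 17/59 + 42/59 = 1, ring 17/59 + (-17/59) = 0, arm 17/59 + 0 = 17/59
asked cell (row2, sun) = 42/59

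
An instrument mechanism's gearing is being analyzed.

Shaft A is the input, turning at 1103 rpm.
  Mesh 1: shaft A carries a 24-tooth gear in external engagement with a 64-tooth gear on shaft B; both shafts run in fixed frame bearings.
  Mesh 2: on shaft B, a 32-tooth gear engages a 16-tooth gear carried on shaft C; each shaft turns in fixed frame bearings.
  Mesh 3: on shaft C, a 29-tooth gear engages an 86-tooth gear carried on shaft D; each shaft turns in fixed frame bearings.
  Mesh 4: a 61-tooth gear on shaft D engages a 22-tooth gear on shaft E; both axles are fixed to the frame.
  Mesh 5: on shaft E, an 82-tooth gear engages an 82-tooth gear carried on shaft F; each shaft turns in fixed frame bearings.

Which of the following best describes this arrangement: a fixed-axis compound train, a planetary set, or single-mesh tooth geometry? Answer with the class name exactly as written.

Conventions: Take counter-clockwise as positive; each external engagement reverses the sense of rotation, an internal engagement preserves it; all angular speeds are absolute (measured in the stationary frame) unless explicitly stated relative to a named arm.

class = fixed-axis compound train [5 meshes; 5 ratios multiply, 5 sense flips]
classification: fixed-axis compound train

fixed-axis compound train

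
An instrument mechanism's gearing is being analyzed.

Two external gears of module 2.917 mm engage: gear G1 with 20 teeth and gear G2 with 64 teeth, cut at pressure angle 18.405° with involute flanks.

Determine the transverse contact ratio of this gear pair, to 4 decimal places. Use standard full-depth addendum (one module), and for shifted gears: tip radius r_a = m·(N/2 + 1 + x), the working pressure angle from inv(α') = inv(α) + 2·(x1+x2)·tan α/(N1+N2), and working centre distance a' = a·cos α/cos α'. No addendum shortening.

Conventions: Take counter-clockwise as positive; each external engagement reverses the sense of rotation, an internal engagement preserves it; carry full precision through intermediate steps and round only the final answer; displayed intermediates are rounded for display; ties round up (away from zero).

recognized (one external pair, fixed centres): single-mesh tooth geometry, m = 2.917, N1 = 20, N2 = 64
base radii: r_b1 = 27.677910, r_b2 = 88.569311
tip radii: r_a1 = 32.087000, r_a2 = 96.261000
no profile shift: α' = α, a' = a
action lengths: √(r_a1²−r_b1²) = 16.232957, √(r_a2²−r_b2²) = 37.704871
base pitch p_b = π·m·cos α = 8.695272
CR = (16.232957 + 37.704871 − 122.514000·sin 18.40500°)/8.695272 = 1.754546
contact ratio ≈ 1.7545

1.7545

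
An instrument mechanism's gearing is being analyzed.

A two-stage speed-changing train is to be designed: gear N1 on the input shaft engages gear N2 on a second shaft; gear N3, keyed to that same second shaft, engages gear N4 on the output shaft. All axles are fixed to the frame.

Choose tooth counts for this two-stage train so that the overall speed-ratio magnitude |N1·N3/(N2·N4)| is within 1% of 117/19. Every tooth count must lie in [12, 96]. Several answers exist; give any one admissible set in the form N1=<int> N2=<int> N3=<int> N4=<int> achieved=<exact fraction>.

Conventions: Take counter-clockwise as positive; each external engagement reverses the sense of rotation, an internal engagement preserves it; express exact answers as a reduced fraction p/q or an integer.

design class (target 117/19): fixed-axis compound train
target = 117/19 in lowest terms: an exact hit needs N1·N3 = k·117 and N2·N4 = k·19 for one integer k, every count in [12, 96]; additionally prefer no 1:1 stage (N1 ≠ N2, N3 ≠ N4)
k = 1…11: no 1:1-free in-range split of k·117 and k·19 into factor pairs; take k = 12
k = 12: N1·N3 = 1404 = 18·78, N2·N4 = 228 = 12·19
achieved = 18·78/(12·19) = 117/19; |achieved − target| = 0 ≤ 117/1900 ✓

N1=18 N2=12 N3=78 N4=19 achieved=117/19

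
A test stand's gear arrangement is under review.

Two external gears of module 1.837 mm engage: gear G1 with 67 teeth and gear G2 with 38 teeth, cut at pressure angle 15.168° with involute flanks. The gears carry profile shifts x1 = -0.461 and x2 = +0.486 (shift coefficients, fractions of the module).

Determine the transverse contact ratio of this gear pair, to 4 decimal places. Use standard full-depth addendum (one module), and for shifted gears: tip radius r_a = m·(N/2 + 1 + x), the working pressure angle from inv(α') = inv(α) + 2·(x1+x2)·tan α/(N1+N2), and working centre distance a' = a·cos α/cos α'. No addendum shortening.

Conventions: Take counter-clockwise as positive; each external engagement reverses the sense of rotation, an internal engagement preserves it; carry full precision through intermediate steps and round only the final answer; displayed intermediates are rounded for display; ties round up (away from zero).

single-mesh involute tooth geometry (67T engaging 38T at module 1.837)
base radii: r_b1 = 59.395635, r_b2 = 33.687076
tip radii: r_a1 = 62.529643, r_a2 = 37.632782
inv(α') = inv(15.168°) + 2·(-0.461+0.486)·tan α/(67+38) = 0.00649190  ⇒  α' = 15.26795°
a' = a·cos α / cos α' = 96.4425·cos 15.168°/cos 15.26795° = 96.488278
action lengths: √(r_a1²−r_b1²) = 19.547757, √(r_a2²−r_b2²) = 16.775195
base pitch p_b = π·m·cos α = 5.570056
CR = (19.547757 + 16.775195 − 96.488278·sin 15.26795°)/5.570056 = 1.959470
contact ratio ≈ 1.9595

1.9595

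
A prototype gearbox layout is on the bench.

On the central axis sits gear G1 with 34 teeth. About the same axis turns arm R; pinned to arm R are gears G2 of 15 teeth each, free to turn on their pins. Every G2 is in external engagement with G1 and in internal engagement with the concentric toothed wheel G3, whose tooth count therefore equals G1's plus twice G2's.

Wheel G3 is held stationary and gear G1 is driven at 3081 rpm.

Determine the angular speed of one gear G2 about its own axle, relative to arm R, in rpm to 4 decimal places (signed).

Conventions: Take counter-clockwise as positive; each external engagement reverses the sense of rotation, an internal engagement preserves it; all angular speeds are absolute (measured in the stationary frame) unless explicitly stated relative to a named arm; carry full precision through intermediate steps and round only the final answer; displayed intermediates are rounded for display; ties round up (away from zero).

-4560.7184 rpm

class = planetary set [G3 = 34+2·15 = 64; Willis about the carrier]
normalise by the input: solve with ω_sun = 1, then scale by 3081 rpm
ring teeth: 34 + 2·15 = 64
34(ω_sun−ω_arm) = −64(ω_ring−ω_arm),  ω_ring = 0, ω_sun = 1
34(1−ω_arm) = −64(0−ω_arm)  ⇒  98·ω_arm = 34  ⇒  ω_arm = 17/49
sun–planet mesh: 34·(1−17/49) = −15·(ω_p−ω_arm)  ⇒  ω_p−ω_arm = -1088/735
scale: ω_p−ω_arm = -1088/735 × 3081 rpm = -4560.7184 rpm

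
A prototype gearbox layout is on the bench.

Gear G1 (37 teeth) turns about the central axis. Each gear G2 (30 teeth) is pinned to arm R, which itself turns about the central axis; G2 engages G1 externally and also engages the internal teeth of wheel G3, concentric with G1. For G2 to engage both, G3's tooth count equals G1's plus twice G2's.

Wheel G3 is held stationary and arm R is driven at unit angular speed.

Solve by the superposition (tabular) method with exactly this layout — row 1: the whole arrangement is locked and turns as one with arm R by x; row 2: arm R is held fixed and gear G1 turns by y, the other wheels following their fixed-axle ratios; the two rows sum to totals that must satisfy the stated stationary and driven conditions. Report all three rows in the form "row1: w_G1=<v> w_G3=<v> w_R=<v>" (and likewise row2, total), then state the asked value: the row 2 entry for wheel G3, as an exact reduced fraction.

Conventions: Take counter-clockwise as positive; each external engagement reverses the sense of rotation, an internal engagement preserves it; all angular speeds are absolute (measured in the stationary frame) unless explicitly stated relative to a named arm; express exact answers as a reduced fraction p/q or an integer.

row1: w_G1=1 w_G3=1 w_R=1
row2: w_G1=97/37 w_G3=-1 w_R=0
total: w_G1=134/37 w_G3=0 w_R=1
asked value: -1

planetary set (37T centre, 30T on arm, 97T internal) — Willis relation
row 1: whole set turns with the arm by x
superposition row 2 [arm held]: sun y, ring −(37/97)·y, arm 0
boundary: total ω_ring = x − (37/97)·y = 0 and total ω_arm = x = 1  ⇒  y = 97/37, x = 1
row 2 ring = −(37/97)·97/37 = -1
totals (row 1 + row 2): sun 1 + 97/37 = 134/37, ring 1 + (-1) = 0, arm 1 + 0 = 1
asked cell (row2, ring) = -1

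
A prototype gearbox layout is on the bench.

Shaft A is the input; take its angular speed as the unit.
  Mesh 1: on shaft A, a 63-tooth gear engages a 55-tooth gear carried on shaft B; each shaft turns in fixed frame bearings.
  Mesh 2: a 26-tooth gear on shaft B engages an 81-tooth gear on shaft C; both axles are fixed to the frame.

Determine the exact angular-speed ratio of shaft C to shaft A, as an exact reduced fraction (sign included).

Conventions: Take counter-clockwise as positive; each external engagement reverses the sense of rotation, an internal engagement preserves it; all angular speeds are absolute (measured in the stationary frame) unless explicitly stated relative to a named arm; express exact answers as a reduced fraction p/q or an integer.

class = fixed-axis compound train [2 meshes; 2 ratios multiply, 2 sense flips]
mesh 1 [63T→55T]: running ratio 63/55, sense −
mesh 2 [26T→81T]: running ratio 182/495, sense +
ω_out/ω_in = 182/495

182/495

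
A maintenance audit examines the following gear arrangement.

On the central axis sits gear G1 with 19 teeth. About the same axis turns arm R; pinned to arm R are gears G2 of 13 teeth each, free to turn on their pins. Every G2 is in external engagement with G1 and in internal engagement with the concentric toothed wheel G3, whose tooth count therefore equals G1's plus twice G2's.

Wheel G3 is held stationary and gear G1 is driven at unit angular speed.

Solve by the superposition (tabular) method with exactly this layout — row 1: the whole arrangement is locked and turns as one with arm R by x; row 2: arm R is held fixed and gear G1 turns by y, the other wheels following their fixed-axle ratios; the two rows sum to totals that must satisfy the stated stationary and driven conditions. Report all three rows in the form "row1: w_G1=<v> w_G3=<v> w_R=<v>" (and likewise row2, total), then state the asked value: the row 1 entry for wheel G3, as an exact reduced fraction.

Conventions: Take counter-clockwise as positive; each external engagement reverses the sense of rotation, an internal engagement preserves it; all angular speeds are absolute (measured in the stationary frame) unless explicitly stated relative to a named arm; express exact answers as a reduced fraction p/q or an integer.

class = planetary set [G3 = 19+2·13 = 45; Willis about the carrier]
row 1: whole set turns with the arm by x
row 2 — arm fixed, fixed-axis ratios: sun y, ring −(19/45)·y, arm 0
boundary: total ω_ring = x − (19/45)·y = 0 and total ω_sun = x + y = 1  ⇒  y = 45/64, x = 19/64
row 2 ring = −(19/45)·45/64 = -19/64
totals (row 1 + row 2): sun 19/64 + 45/64 = 1, ring 19/64 + (-19/64) = 0, arm 19/64 + 0 = 19/64
asked cell (row1, ring) = 19/64

row1: w_G1=19/64 w_G3=19/64 w_R=19/64
row2: w_G1=45/64 w_G3=-19/64 w_R=0
total: w_G1=1 w_G3=0 w_R=19/64
asked value: 19/64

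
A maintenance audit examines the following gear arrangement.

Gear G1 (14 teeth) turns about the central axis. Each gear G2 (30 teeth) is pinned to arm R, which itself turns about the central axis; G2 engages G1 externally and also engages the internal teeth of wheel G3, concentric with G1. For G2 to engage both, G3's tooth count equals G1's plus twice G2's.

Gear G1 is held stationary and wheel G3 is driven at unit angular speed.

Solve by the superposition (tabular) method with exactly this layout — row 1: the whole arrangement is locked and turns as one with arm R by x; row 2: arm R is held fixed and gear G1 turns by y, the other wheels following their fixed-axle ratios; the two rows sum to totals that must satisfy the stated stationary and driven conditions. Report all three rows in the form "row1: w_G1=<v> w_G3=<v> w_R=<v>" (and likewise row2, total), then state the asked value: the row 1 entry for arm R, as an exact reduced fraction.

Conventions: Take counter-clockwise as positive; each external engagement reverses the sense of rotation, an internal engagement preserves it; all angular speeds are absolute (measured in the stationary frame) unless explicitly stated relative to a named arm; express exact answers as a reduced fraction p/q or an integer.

topology: planetary set — G1 14T / G2 30T / G3 74T, arm = carrier (Willis)
row 1: whole set turns with the arm by x
superposition row 2 [arm held]: sun y, ring −(14/74)·y, arm 0
boundary: total ω_sun = x + y = 0 and total ω_ring = x − (14/74)·y = 1  ⇒  y = -37/44, x = 37/44
row 2 ring = −(14/74)·(-37/44) = 7/44
totals (row 1 + row 2): sun 37/44 + (-37/44) = 0, ring 37/44 + 7/44 = 1, arm 37/44 + 0 = 37/44
asked cell (row1, arm) = 37/44

row1: w_G1=37/44 w_G3=37/44 w_R=37/44
row2: w_G1=-37/44 w_G3=7/44 w_R=0
total: w_G1=0 w_G3=1 w_R=37/44
asked value: 37/44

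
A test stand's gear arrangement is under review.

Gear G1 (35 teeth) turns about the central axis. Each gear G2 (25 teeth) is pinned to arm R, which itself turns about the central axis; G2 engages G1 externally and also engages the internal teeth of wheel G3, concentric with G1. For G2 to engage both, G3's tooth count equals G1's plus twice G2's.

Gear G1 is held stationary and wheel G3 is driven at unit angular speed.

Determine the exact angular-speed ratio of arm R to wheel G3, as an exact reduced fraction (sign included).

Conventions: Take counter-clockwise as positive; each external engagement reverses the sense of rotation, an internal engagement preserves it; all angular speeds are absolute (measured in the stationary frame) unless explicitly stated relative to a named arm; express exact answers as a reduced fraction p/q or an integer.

17/24

recognized (axles ride arm R): planetary set, 35/25/85 teeth
ring teeth: 35 + 2·25 = 85
35(ω_sun−ω_arm) = −85(ω_ring−ω_arm),  ω_sun = 0, ω_ring = 1
35(0−ω_arm) = −85(1−ω_arm)  ⇒  120·ω_arm = 85  ⇒  ω_arm = 17/24
ω_out/ω_in = 17/24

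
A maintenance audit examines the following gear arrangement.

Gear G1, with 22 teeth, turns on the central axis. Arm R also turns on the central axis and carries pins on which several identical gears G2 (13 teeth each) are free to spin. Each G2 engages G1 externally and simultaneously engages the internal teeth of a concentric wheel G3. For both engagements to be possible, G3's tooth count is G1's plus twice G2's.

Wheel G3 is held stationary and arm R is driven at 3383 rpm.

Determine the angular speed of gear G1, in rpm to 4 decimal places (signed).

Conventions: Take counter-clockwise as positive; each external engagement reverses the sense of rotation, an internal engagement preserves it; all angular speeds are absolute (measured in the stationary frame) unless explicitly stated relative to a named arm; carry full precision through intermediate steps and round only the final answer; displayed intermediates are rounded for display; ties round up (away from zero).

+10764.0909 rpm

topology: planetary set — G1 22T / G2 13T / G3 48T, arm = carrier (Willis)
normalise by the input: solve with ω_arm = 1, then scale by 3383 rpm
ring teeth: 22 + 2·13 = 48
22(ω_sun−ω_arm) = −48(ω_ring−ω_arm),  ω_ring = 0, ω_arm = 1
ω_sun = 1 − (48/22)(0−1) = 35/11
scale: ω_sun = 35/11 × 3383 rpm = +10764.0909 rpm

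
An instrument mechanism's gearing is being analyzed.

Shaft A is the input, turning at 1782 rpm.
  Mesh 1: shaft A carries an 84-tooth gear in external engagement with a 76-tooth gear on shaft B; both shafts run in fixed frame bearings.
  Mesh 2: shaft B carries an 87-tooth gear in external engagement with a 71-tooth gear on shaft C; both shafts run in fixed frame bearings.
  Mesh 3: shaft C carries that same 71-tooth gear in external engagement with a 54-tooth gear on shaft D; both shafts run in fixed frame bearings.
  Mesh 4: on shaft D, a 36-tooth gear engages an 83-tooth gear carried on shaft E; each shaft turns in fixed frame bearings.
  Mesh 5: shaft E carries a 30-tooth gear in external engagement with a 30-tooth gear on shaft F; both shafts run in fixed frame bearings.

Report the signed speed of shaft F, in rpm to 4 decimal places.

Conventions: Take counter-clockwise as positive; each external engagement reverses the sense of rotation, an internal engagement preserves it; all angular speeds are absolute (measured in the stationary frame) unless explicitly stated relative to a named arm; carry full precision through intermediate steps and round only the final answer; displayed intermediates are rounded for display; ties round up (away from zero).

-1376.3323 rpm

5-mesh fixed-axis compound train (all bearings frame-fixed)
mesh 1 [84T→76T]: ω = 1782.0000×84/76 = 1969.5789 rpm, sense flips to −
mesh 2 [87T→71T]: ω = 1969.5789×87/71 = 2413.4277 rpm, sense flips to +
mesh 3 [71T→54T]: ω = 2413.4277×71/54 = 3173.2105 rpm, sense flips to −
mesh 4 [36T→83T]: ω = 3173.2105×36/83 = 1376.3323 rpm, sense flips to +
mesh 5 [30T→30T]: ω = 1376.3323×30/30 = 1376.3323 rpm, sense flips to −
signed output speed = -1376.3323 rpm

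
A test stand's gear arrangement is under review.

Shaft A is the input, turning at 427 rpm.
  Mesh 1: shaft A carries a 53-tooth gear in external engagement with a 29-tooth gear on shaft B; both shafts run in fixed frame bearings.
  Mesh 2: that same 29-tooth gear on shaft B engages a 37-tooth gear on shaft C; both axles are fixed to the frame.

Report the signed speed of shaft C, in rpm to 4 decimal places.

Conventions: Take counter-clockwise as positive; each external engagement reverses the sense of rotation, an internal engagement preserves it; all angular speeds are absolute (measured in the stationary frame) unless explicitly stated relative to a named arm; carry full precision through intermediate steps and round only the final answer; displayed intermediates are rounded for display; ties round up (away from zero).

+611.6486 rpm

topology: fixed-axis compound train — 2 meshes, A→C
mesh 1 [53T→29T]: ω = 427.0000×53/29 = 780.3793 rpm, sense flips to −
mesh 2 [29T→37T]: ω = 780.3793×29/37 = 611.6486 rpm, sense flips to +
signed output speed = +611.6486 rpm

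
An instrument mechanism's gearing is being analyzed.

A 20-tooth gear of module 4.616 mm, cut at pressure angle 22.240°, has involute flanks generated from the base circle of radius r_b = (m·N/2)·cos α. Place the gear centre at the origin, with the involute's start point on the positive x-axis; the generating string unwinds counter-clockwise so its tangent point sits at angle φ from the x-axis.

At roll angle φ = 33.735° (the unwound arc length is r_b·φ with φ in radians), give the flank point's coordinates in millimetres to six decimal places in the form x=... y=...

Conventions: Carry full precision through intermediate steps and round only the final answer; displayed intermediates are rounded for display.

recognized (one wheel, involute flank): single-mesh tooth geometry, m = 4.616, N = 20
pitch radius r_p = m·N/2 = 4.616·20/2 = 46.160000
base radius r_b = r_p·cos α = 46.160000·cos 22.240° = 42.726000
roll angle φ = 33.735° = 0.58878682 rad
x = r_b·(cos φ + φ·sin φ) = 49.502313
y = r_b·(sin φ − φ·cos φ) = 2.807464

x=49.502313 y=2.807464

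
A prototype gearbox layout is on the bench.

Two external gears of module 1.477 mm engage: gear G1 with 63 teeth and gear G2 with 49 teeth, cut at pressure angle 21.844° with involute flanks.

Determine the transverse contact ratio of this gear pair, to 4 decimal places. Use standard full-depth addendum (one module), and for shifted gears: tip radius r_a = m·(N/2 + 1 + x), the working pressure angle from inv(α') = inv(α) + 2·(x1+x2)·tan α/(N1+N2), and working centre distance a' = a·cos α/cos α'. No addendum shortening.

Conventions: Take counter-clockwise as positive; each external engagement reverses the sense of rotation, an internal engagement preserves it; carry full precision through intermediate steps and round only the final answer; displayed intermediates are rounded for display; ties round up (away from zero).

1.6773

class = single-mesh tooth geometry [involute pair 63T × 49T, m = 1.477]
base radii: r_b1 = 43.184986, r_b2 = 33.588322
tip radii: r_a1 = 48.002500, r_a2 = 37.663500
no profile shift: α' = α, a' = a
action lengths: √(r_a1²−r_b1²) = 20.959413, √(r_a2²−r_b2²) = 17.040065
base pitch p_b = π·m·cos α = 4.306973
CR = (20.959413 + 17.040065 − 82.712000·sin 21.84400°)/4.306973 = 1.677265
contact ratio ≈ 1.6773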